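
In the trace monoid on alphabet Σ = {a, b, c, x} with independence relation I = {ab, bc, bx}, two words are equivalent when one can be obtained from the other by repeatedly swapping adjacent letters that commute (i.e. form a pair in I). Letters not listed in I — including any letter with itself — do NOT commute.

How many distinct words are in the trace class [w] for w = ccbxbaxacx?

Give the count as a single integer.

#0=c has no predecessor
#1=c depends on [0:c]
#2=b has no predecessor
#3=x depends on [1:c]
#4=b depends on [2:b]
#5=a depends on [3:x]
#6=x depends on [5:a]
#7=a depends on [6:x]
#8=c depends on [7:a]
#9=x depends on [8:c]
sources: [0:c, 2:b]
N(rest) = Σ N(rest − s) over sources s of rest; N(one piece) = 1:
  size 1 → [4]=1  [9]=1
  size 2 → [2,4]=1  [4,9]=2  [8,9]=1
  size 3 → [2,4,9]=3  [4,8,9]=3  [7,8,9]=1
  size 4 → [2,4,8,9]=6  [4,7,8,9]=4  [6,7,8,9]=1
  size 5 → [2,4,7,8,9]=10  [4,6,7,8,9]=5  [5,6,7,8,9]=1
  size 6 → [2,4,6,7,8,9]=15  [3,5,6,7,8,9]=1  [4,5,6,7,8,9]=6
  size 7 → [1,3,5,6,7,8,9]=1  [2,4,5,6,7,8,9]=21  [3,4,5,6,7,8,9]=7
  size 8 → [0,1,3,5,6,7,8,9]=1  [1,3,4,5,6,7,8,9]=8  [2,3,4,5,6,7,8,9]=28
  first=0(c) contributes 36
  first=2(b) contributes 9
|[w]| = 45

45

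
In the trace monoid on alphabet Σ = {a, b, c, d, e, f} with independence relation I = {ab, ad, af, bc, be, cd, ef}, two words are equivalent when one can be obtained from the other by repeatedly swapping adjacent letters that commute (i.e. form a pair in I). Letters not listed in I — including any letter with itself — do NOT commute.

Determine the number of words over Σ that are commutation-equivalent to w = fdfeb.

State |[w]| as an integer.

#0=f has no predecessor
#1=d depends on [0:f]
#2=f depends on [1:d]
#3=e depends on [1:d]
#4=b depends on [2:f]
sources: [0:f]
N(rest) = Σ N(rest − s) over sources s of rest; N(one piece) = 1:
  size 1 → [3]=1  [4]=1
  size 2 → [2,4]=1  [3,4]=2
  size 3 → [2,3,4]=3
  first=0(f) contributes 3

3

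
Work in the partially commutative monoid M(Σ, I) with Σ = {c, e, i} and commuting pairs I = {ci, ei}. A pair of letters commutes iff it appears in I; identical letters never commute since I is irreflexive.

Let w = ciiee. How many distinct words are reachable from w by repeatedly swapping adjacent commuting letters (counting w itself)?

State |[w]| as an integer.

10

piece 0:c — minimal
piece 1:i — minimal
piece 2:i rests on {1:i}
piece 3:e rests on {0:c}
piece 4:e rests on {3:e}
minimal pieces: {0:c, 1:i}
ways to finish when only these pieces remain (= sum over removing one remaining piece with nothing left below it):
  1 left: {2}→1  {4}→1
  2 left: {1,2}→1  {2,4}→2  {3,4}→1
  3 left: {0,3,4}→1  {1,2,4}→3  {2,3,4}→3
  placing 0:c first → 6 extensions
  placing 1:i first → 4 extensions
total linear extensions = 10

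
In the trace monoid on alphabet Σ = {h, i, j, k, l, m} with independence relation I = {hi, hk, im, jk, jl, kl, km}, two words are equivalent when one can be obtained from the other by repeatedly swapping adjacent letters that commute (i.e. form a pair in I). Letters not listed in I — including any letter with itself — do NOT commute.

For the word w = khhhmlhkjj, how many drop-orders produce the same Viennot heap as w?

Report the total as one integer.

drop 0:k onto floor
drop 1:h onto floor
drop 2:h onto {1:h}
drop 3:h onto {2:h}
drop 4:m onto {3:h}
drop 5:l onto {4:m}
drop 6:h onto {5:l}
drop 7:k onto {0:k}
drop 8:j onto {6:h}
drop 9:j onto {8:j}
ground layer = {0:k, 1:h}
drop-orders for the pieces not yet dropped (sum over which currently-grounded one goes next):
  1 to go: {7} 1  {9} 1
  2 to go: {0,7} 1  {7,9} 2  {8,9} 1
  3 to go: {0,7,9} 3  {6,8,9} 1  {7,8,9} 3
  4 to go: {0,7,8,9} 6  {5,6,8,9} 1  {6,7,8,9} 4
  5 to go: {0,6,7,8,9} 10  {4,5,6,8,9} 1  {5,6,7,8,9} 5
  6 to go: {0,5,6,7,8,9} 15  {3,4,5,6,8,9} 1  {4,5,6,7,8,9} 6
  7 to go: {0,4,5,6,7,8,9} 21  {2,3,4,5,6,8,9} 1  {3,4,5,6,7,8,9} 7
  8 to go: {0,3,4,5,6,7,8,9} 28  {1,2,3,4,5,6,8,9} 1  {2,3,4,5,6,7,8,9} 8
  if 0:k drops first: 9 orders
  if 1:h drops first: 36 orders
heap linearizations: 45

45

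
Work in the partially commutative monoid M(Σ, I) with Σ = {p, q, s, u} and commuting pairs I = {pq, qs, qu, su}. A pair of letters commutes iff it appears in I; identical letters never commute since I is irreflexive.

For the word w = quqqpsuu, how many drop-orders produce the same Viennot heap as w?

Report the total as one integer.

0(q) covers ∅
1(u) covers ∅
2(q) covers 0:q
3(q) covers 2:q
4(p) covers 1:u
5(s) covers 4:p
6(u) covers 4:p
7(u) covers 6:u
floor of heap: 0:q, 1:u
completions by unplaced set U, small U first (add the entries for U minus each lowest piece of U):
  |U|=1: {3}:1  {5}:1  {7}:1
  |U|=2: {2,3}:1  {3,5}:2  {3,7}:2  {5,7}:2  {6,7}:1
  |U|=3: {0,2,3}:1  {2,3,5}:3  {2,3,7}:3  {3,5,7}:6  {3,6,7}:3  {5,6,7}:3
  |U|=4: {0,2,3,5}:4  {0,2,3,7}:4  {2,3,5,7}:12  {2,3,6,7}:6  {3,5,6,7}:12  {4,5,6,7}:3
  |U|=5: {0,2,3,5,7}:20  {0,2,3,6,7}:10  {1,4,5,6,7}:3  {2,3,5,6,7}:30  {3,4,5,6,7}:15
  |U|=6: {0,2,3,5,6,7}:60  {1,3,4,5,6,7}:18  {2,3,4,5,6,7}:45
  start at 0(q): 63
  start at 1(u): 105
sum over floor = 168

168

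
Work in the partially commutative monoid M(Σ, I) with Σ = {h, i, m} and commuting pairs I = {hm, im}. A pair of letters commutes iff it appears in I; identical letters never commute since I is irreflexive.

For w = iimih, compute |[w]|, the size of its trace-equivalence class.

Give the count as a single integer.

0(i) covers ∅
1(i) covers 0:i
2(m) covers ∅
3(i) covers 1:i
4(h) covers 3:i
floor of heap: 0:i, 2:m
completions by unplaced set U, small U first (add the entries for U minus each lowest piece of U):
  |U|=1: {2}:1  {4}:1
  |U|=2: {2,4}:2  {3,4}:1
  |U|=3: {1,3,4}:1  {2,3,4}:3
  start at 0(i): 4
  start at 2(m): 1
sum over floor = 5

5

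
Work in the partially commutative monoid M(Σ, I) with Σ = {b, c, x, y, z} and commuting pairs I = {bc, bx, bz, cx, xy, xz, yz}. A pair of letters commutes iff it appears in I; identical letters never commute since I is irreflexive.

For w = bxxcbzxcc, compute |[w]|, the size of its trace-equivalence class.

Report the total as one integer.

drop 0:b onto floor
drop 1:x onto floor
drop 2:x onto {1:x}
drop 3:c onto floor
drop 4:b onto {0:b}
drop 5:z onto {3:c}
drop 6:x onto {2:x}
drop 7:c onto {5:z}
drop 8:c onto {7:c}
ground layer = {0:b, 1:x, 3:c}
drop-orders for the pieces not yet dropped (sum over which currently-grounded one goes next):
  1 to go: {4} 1  {6} 1  {8} 1
  2 to go: {0,4} 1  {2,6} 1  {4,6} 2  {4,8} 2  {6,8} 2  {7,8} 1
  3 to go: {0,4,6} 3  {0,4,8} 3  {1,2,6} 1  {2,4,6} 3  {2,6,8} 3  {4,6,8} 6  {4,7,8} 3  {5,7,8} 1  {6,7,8} 3
  4 to go: {0,2,4,6} 6  {0,4,6,8} 12  {0,4,7,8} 6  {1,2,4,6} 4  {1,2,6,8} 4  {2,4,6,8} 12  {2,6,7,8} 6  {3,5,7,8} 1  {4,5,7,8} 4  {4,6,7,8} 12  {5,6,7,8} 4
  5 to go: {0,1,2,4,6} 10  {0,2,4,6,8} 30  {0,4,5,7,8} 10  {0,4,6,7,8} 30  {1,2,4,6,8} 20  {1,2,6,7,8} 10  {2,4,6,7,8} 30  {2,5,6,7,8} 10  {3,4,5,7,8} 5  {3,5,6,7,8} 5  {4,5,6,7,8} 20
  6 to go: {0,1,2,4,6,8} 60  {0,2,4,6,7,8} 90  {0,3,4,5,7,8} 15  {0,4,5,6,7,8} 60  {1,2,4,6,7,8} 60  {1,2,5,6,7,8} 20  {2,3,5,6,7,8} 15  {2,4,5,6,7,8} 60  {3,4,5,6,7,8} 30
  7 to go: {0,1,2,4,6,7,8} 210  {0,2,4,5,6,7,8} 210  {0,3,4,5,6,7,8} 105  {1,2,3,5,6,7,8} 35  {1,2,4,5,6,7,8} 140  {2,3,4,5,6,7,8} 105
  if 0:b drops first: 280 orders
  if 1:x drops first: 420 orders
  if 3:c drops first: 560 orders
heap linearizations: 1260

1260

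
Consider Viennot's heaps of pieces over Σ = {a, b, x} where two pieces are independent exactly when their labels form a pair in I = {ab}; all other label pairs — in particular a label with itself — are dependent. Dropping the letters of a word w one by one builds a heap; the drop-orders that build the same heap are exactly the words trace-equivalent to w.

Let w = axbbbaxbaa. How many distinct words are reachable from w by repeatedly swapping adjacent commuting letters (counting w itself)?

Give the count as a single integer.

12

0(a) covers ∅
1(x) covers 0:a
2(b) covers 1:x
3(b) covers 2:b
4(b) covers 3:b
5(a) covers 1:x
6(x) covers 4:b, 5:a
7(b) covers 6:x
8(a) covers 6:x
9(a) covers 8:a
floor of heap: 0:a
completions by unplaced set U, small U first (add the entries for U minus each lowest piece of U):
  |U|=1: {7}:1  {9}:1
  |U|=2: {7,9}:2  {8,9}:1
  |U|=3: {7,8,9}:3
  |U|=4: {6,7,8,9}:3
  |U|=5: {4,6,7,8,9}:3  {5,6,7,8,9}:3
  |U|=6: {3,4,6,7,8,9}:3  {4,5,6,7,8,9}:6
  |U|=7: {2,3,4,6,7,8,9}:3  {3,4,5,6,7,8,9}:9
  |U|=8: {2,3,4,5,6,7,8,9}:12
  start at 0(a): 12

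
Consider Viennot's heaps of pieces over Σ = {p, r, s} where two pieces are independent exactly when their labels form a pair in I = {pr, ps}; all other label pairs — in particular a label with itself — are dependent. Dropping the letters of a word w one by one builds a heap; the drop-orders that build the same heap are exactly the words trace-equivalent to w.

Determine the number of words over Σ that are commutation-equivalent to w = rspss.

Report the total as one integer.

piece 0:r — minimal
piece 1:s rests on {0:r}
piece 2:p — minimal
piece 3:s rests on {1:s}
piece 4:s rests on {3:s}
minimal pieces: {0:r, 2:p}
ways to finish when only these pieces remain (= sum over removing one remaining piece with nothing left below it):
  1 left: {2}→1  {4}→1
  2 left: {2,4}→2  {3,4}→1
  3 left: {1,3,4}→1  {2,3,4}→3
  placing 0:r first → 4 extensions
  placing 2:p first → 1 extensions
total linear extensions = 5

5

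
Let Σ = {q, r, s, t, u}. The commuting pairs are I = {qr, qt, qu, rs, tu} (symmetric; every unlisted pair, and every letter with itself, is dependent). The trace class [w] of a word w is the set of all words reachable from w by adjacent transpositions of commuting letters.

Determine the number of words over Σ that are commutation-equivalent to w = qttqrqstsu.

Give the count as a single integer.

#0=q has no predecessor
#1=t has no predecessor
#2=t depends on [1:t]
#3=q depends on [0:q]
#4=r depends on [2:t]
#5=q depends on [3:q]
#6=s depends on [2:t, 5:q]
#7=t depends on [4:r, 6:s]
#8=s depends on [7:t]
#9=u depends on [8:s]
sources: [0:q, 1:t]
N(rest) = Σ N(rest − s) over sources s of rest; N(one piece) = 1:
  size 1 → [9]=1
  size 2 → [8,9]=1
  size 3 → [7,8,9]=1
  size 4 → [4,7,8,9]=1  [6,7,8,9]=1
  size 5 → [4,6,7,8,9]=2  [5,6,7,8,9]=1
  size 6 → [2,4,6,7,8,9]=2  [3,5,6,7,8,9]=1  [4,5,6,7,8,9]=3
  size 7 → [0,3,5,6,7,8,9]=1  [1,2,4,6,7,8,9]=2  [2,4,5,6,7,8,9]=5  [3,4,5,6,7,8,9]=4
  size 8 → [0,3,4,5,6,7,8,9]=5  [1,2,4,5,6,7,8,9]=7  [2,3,4,5,6,7,8,9]=9
  first=0(q) contributes 16
  first=1(t) contributes 14
|[w]| = 30

30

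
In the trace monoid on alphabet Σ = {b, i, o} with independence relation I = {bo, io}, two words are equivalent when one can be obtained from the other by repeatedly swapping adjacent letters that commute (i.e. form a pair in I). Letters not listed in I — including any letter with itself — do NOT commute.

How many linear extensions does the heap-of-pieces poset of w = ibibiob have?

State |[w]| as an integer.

piece 0:i — minimal
piece 1:b rests on {0:i}
piece 2:i rests on {1:b}
piece 3:b rests on {2:i}
piece 4:i rests on {3:b}
piece 5:o — minimal
piece 6:b rests on {4:i}
minimal pieces: {0:i, 5:o}
ways to finish when only these pieces remain (= sum over removing one remaining piece with nothing left below it):
  1 left: {5}→1  {6}→1
  2 left: {4,6}→1  {5,6}→2
  3 left: {3,4,6}→1  {4,5,6}→3
  4 left: {2,3,4,6}→1  {3,4,5,6}→4
  5 left: {1,2,3,4,6}→1  {2,3,4,5,6}→5
  placing 0:i first → 6 extensions
  placing 5:o first → 1 extensions
total linear extensions = 7

7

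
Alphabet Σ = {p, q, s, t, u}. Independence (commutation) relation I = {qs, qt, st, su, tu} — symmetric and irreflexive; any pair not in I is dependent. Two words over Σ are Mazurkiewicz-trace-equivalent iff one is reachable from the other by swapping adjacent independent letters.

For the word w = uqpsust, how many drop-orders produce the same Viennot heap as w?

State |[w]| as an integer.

0(u) covers ∅
1(q) covers 0:u
2(p) covers 1:q
3(s) covers 2:p
4(u) covers 2:p
5(s) covers 3:s
6(t) covers 2:p
floor of heap: 0:u
completions by unplaced set U, small U first (add the entries for U minus each lowest piece of U):
  |U|=1: {4}:1  {5}:1  {6}:1
  |U|=2: {3,5}:1  {4,5}:2  {4,6}:2  {5,6}:2
  |U|=3: {3,4,5}:3  {3,5,6}:3  {4,5,6}:6
  |U|=4: {3,4,5,6}:12
  |U|=5: {2,3,4,5,6}:12
  start at 0(u): 12

12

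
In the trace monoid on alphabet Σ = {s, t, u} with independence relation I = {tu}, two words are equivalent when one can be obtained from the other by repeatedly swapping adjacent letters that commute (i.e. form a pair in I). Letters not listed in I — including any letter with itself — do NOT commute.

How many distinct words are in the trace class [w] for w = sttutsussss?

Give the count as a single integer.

4

#0=s has no predecessor
#1=t depends on [0:s]
#2=t depends on [1:t]
#3=u depends on [0:s]
#4=t depends on [2:t]
#5=s depends on [3:u, 4:t]
#6=u depends on [5:s]
#7=s depends on [6:u]
#8=s depends on [7:s]
#9=s depends on [8:s]
#10=s depends on [9:s]
sources: [0:s]
N(rest) = Σ N(rest − s) over sources s of rest; N(one piece) = 1:
  size 1 → [10]=1
  size 2 → [9,10]=1
  size 3 → [8,9,10]=1
  size 4 → [7,8,9,10]=1
  size 5 → [6,7,8,9,10]=1
  size 6 → [5,6,7,8,9,10]=1
  size 7 → [3,5,6,7,8,9,10]=1  [4,5,6,7,8,9,10]=1
  size 8 → [2,4,5,6,7,8,9,10]=1  [3,4,5,6,7,8,9,10]=2
  size 9 → [1,2,4,5,6,7,8,9,10]=1  [2,3,4,5,6,7,8,9,10]=3
  first=0(s) contributes 4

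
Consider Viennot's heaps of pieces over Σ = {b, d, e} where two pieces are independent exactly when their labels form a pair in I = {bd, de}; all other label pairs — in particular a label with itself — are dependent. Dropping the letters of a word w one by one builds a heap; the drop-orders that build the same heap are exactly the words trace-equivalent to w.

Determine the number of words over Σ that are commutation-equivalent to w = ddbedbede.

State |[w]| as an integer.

126

piece 0:d — minimal
piece 1:d rests on {0:d}
piece 2:b — minimal
piece 3:e rests on {2:b}
piece 4:d rests on {1:d}
piece 5:b rests on {3:e}
piece 6:e rests on {5:b}
piece 7:d rests on {4:d}
piece 8:e rests on {6:e}
minimal pieces: {0:d, 2:b}
ways to finish when only these pieces remain (= sum over removing one remaining piece with nothing left below it):
  1 left: {7}→1  {8}→1
  2 left: {4,7}→1  {6,8}→1  {7,8}→2
  3 left: {1,4,7}→1  {4,7,8}→3  {5,6,8}→1  {6,7,8}→3
  4 left: {0,1,4,7}→1  {1,4,7,8}→4  {3,5,6,8}→1  {4,6,7,8}→6  {5,6,7,8}→4
  5 left: {0,1,4,7,8}→5  {1,4,6,7,8}→10  {2,3,5,6,8}→1  {3,5,6,7,8}→5  {4,5,6,7,8}→10
  6 left: {0,1,4,6,7,8}→15  {1,4,5,6,7,8}→20  {2,3,5,6,7,8}→6  {3,4,5,6,7,8}→15
  7 left: {0,1,4,5,6,7,8}→35  {1,3,4,5,6,7,8}→35  {2,3,4,5,6,7,8}→21
  placing 0:d first → 56 extensions
  placing 2:b first → 70 extensions
total linear extensions = 126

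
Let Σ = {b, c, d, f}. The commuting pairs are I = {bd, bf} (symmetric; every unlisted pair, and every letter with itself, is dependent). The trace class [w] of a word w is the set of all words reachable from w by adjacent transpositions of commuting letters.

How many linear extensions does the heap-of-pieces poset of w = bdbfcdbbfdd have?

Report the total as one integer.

0(b) covers ∅
1(d) covers ∅
2(b) covers 0:b
3(f) covers 1:d
4(c) covers 2:b, 3:f
5(d) covers 4:c
6(b) covers 4:c
7(b) covers 6:b
8(f) covers 5:d
9(d) covers 8:f
10(d) covers 9:d
floor of heap: 0:b, 1:d
completions by unplaced set U, small U first (add the entries for U minus each lowest piece of U):
  |U|=1: {7}:1  {10}:1
  |U|=2: {6,7}:1  {7,10}:2  {9,10}:1
  |U|=3: {6,7,10}:3  {7,9,10}:3  {8,9,10}:1
  |U|=4: {5,8,9,10}:1  {6,7,9,10}:6  {7,8,9,10}:4
  |U|=5: {5,7,8,9,10}:5  {6,7,8,9,10}:10
  |U|=6: {5,6,7,8,9,10}:15
  |U|=7: {4,5,6,7,8,9,10}:15
  |U|=8: {2,4,5,6,7,8,9,10}:15  {3,4,5,6,7,8,9,10}:15
  |U|=9: {0,2,4,5,6,7,8,9,10}:15  {1,3,4,5,6,7,8,9,10}:15  {2,3,4,5,6,7,8,9,10}:30
  start at 0(b): 45
  start at 1(d): 45
sum over floor = 90

90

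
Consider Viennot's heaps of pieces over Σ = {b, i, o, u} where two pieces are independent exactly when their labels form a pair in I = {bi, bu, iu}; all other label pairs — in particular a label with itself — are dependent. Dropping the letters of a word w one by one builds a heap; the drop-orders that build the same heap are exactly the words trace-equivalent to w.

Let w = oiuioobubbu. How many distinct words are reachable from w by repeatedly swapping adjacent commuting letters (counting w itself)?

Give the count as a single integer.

piece 0:o — minimal
piece 1:i rests on {0:o}
piece 2:u rests on {0:o}
piece 3:i rests on {1:i}
piece 4:o rests on {2:u, 3:i}
piece 5:o rests on {4:o}
piece 6:b rests on {5:o}
piece 7:u rests on {5:o}
piece 8:b rests on {6:b}
piece 9:b rests on {8:b}
piece 10:u rests on {7:u}
minimal pieces: {0:o}
ways to finish when only these pieces remain (= sum over removing one remaining piece with nothing left below it):
  1 left: {9}→1  {10}→1
  2 left: {7,10}→1  {8,9}→1  {9,10}→2
  3 left: {6,8,9}→1  {7,9,10}→3  {8,9,10}→3
  4 left: {6,8,9,10}→4  {7,8,9,10}→6
  5 left: {6,7,8,9,10}→10
  6 left: {5,6,7,8,9,10}→10
  7 left: {4,5,6,7,8,9,10}→10
  8 left: {2,4,5,6,7,8,9,10}→10  {3,4,5,6,7,8,9,10}→10
  9 left: {1,3,4,5,6,7,8,9,10}→10  {2,3,4,5,6,7,8,9,10}→20
  placing 0:o first → 30 extensions

30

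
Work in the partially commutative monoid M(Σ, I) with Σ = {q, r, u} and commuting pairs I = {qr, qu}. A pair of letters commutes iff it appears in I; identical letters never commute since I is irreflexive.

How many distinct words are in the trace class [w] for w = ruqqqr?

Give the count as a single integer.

20

drop 0:r onto floor
drop 1:u onto {0:r}
drop 2:q onto floor
drop 3:q onto {2:q}
drop 4:q onto {3:q}
drop 5:r onto {1:u}
ground layer = {0:r, 2:q}
drop-orders for the pieces not yet dropped (sum over which currently-grounded one goes next):
  1 to go: {4} 1  {5} 1
  2 to go: {1,5} 1  {3,4} 1  {4,5} 2
  3 to go: {0,1,5} 1  {1,4,5} 3  {2,3,4} 1  {3,4,5} 3
  4 to go: {0,1,4,5} 4  {1,3,4,5} 6  {2,3,4,5} 4
  if 0:r drops first: 10 orders
  if 2:q drops first: 10 orders
heap linearizations: 20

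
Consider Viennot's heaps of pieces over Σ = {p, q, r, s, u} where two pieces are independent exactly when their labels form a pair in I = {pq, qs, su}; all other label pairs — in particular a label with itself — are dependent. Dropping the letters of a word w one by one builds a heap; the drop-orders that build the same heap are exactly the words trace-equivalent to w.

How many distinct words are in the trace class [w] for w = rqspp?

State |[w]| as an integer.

4

#0=r has no predecessor
#1=q depends on [0:r]
#2=s depends on [0:r]
#3=p depends on [2:s]
#4=p depends on [3:p]
sources: [0:r]
N(rest) = Σ N(rest − s) over sources s of rest; N(one piece) = 1:
  size 1 → [1]=1  [4]=1
  size 2 → [1,4]=2  [3,4]=1
  size 3 → [1,3,4]=3  [2,3,4]=1
  first=0(r) contributes 4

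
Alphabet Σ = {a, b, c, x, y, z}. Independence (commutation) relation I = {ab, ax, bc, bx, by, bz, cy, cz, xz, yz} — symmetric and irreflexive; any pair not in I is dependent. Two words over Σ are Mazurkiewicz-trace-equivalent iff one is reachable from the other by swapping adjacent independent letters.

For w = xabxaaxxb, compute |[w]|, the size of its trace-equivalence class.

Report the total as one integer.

1260

drop 0:x onto floor
drop 1:a onto floor
drop 2:b onto floor
drop 3:x onto {0:x}
drop 4:a onto {1:a}
drop 5:a onto {4:a}
drop 6:x onto {3:x}
drop 7:x onto {6:x}
drop 8:b onto {2:b}
ground layer = {0:x, 1:a, 2:b}
drop-orders for the pieces not yet dropped (sum over which currently-grounded one goes next):
  1 to go: {5} 1  {7} 1  {8} 1
  2 to go: {2,8} 1  {4,5} 1  {5,7} 2  {5,8} 2  {6,7} 1  {7,8} 2
  3 to go: {1,4,5} 1  {2,5,8} 3  {2,7,8} 3  {3,6,7} 1  {4,5,7} 3  {4,5,8} 3  {5,6,7} 3  {5,7,8} 6  {6,7,8} 3
  4 to go: {0,3,6,7} 1  {1,4,5,7} 4  {1,4,5,8} 4  {2,4,5,8} 6  {2,5,7,8} 12  {2,6,7,8} 6  {3,5,6,7} 4  {3,6,7,8} 4  {4,5,6,7} 6  {4,5,7,8} 12  {5,6,7,8} 12
  5 to go: {0,3,5,6,7} 5  {0,3,6,7,8} 5  {1,2,4,5,8} 10  {1,4,5,6,7} 10  {1,4,5,7,8} 20  {2,3,6,7,8} 10  {2,4,5,7,8} 30  {2,5,6,7,8} 30  {3,4,5,6,7} 10  {3,5,6,7,8} 20  {4,5,6,7,8} 30
  6 to go: {0,2,3,6,7,8} 15  {0,3,4,5,6,7} 15  {0,3,5,6,7,8} 30  {1,2,4,5,7,8} 60  {1,3,4,5,6,7} 20  {1,4,5,6,7,8} 60  {2,3,5,6,7,8} 60  {2,4,5,6,7,8} 90  {3,4,5,6,7,8} 60
  7 to go: {0,1,3,4,5,6,7} 35  {0,2,3,5,6,7,8} 105  {0,3,4,5,6,7,8} 105  {1,2,4,5,6,7,8} 210  {1,3,4,5,6,7,8} 140  {2,3,4,5,6,7,8} 210
  if 0:x drops first: 560 orders
  if 1:a drops first: 420 orders
  if 2:b drops first: 280 orders
heap linearizations: 1260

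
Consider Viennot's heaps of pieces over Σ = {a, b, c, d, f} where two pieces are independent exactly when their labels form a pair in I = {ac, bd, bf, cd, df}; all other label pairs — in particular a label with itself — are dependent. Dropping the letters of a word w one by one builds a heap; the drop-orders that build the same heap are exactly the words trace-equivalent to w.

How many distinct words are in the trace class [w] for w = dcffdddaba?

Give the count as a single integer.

35

drop 0:d onto floor
drop 1:c onto floor
drop 2:f onto {1:c}
drop 3:f onto {2:f}
drop 4:d onto {0:d}
drop 5:d onto {4:d}
drop 6:d onto {5:d}
drop 7:a onto {3:f, 6:d}
drop 8:b onto {7:a}
drop 9:a onto {8:b}
ground layer = {0:d, 1:c}
drop-orders for the pieces not yet dropped (sum over which currently-grounded one goes next):
  1 to go: {9} 1
  2 to go: {8,9} 1
  3 to go: {7,8,9} 1
  4 to go: {3,7,8,9} 1  {6,7,8,9} 1
  5 to go: {2,3,7,8,9} 1  {3,6,7,8,9} 2  {5,6,7,8,9} 1
  6 to go: {1,2,3,7,8,9} 1  {2,3,6,7,8,9} 3  {3,5,6,7,8,9} 3  {4,5,6,7,8,9} 1
  7 to go: {0,4,5,6,7,8,9} 1  {1,2,3,6,7,8,9} 4  {2,3,5,6,7,8,9} 6  {3,4,5,6,7,8,9} 4
  8 to go: {0,3,4,5,6,7,8,9} 5  {1,2,3,5,6,7,8,9} 10  {2,3,4,5,6,7,8,9} 10
  if 0:d drops first: 20 orders
  if 1:c drops first: 15 orders
heap linearizations: 35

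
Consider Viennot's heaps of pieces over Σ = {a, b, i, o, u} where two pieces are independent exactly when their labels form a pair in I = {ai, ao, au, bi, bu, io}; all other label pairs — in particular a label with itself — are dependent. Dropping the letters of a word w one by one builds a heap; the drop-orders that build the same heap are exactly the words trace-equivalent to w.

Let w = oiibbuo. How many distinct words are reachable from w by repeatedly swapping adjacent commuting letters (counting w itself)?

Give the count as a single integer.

19

0(o) covers ∅
1(i) covers ∅
2(i) covers 1:i
3(b) covers 0:o
4(b) covers 3:b
5(u) covers 0:o, 2:i
6(o) covers 4:b, 5:u
floor of heap: 0:o, 1:i
completions by unplaced set U, small U first (add the entries for U minus each lowest piece of U):
  |U|=1: {6}:1
  |U|=2: {4,6}:1  {5,6}:1
  |U|=3: {2,5,6}:1  {3,4,6}:1  {4,5,6}:2
  |U|=4: {1,2,5,6}:1  {2,4,5,6}:3  {3,4,5,6}:3
  |U|=5: {0,3,4,5,6}:3  {1,2,4,5,6}:4  {2,3,4,5,6}:6
  start at 0(o): 10
  start at 1(i): 9
sum over floor = 19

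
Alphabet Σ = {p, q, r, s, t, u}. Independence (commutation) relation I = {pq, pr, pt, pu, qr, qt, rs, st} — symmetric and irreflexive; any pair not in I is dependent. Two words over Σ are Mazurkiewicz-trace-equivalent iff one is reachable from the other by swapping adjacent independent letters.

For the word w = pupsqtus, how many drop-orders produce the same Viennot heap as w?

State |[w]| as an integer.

12

drop 0:p onto floor
drop 1:u onto floor
drop 2:p onto {0:p}
drop 3:s onto {1:u, 2:p}
drop 4:q onto {3:s}
drop 5:t onto {1:u}
drop 6:u onto {4:q, 5:t}
drop 7:s onto {6:u}
ground layer = {0:p, 1:u}
drop-orders for the pieces not yet dropped (sum over which currently-grounded one goes next):
  1 to go: {7} 1
  2 to go: {6,7} 1
  3 to go: {4,6,7} 1  {5,6,7} 1
  4 to go: {3,4,6,7} 1  {4,5,6,7} 2
  5 to go: {2,3,4,6,7} 1  {3,4,5,6,7} 3
  6 to go: {0,2,3,4,6,7} 1  {1,3,4,5,6,7} 3  {2,3,4,5,6,7} 4
  if 0:p drops first: 7 orders
  if 1:u drops first: 5 orders
heap linearizations: 12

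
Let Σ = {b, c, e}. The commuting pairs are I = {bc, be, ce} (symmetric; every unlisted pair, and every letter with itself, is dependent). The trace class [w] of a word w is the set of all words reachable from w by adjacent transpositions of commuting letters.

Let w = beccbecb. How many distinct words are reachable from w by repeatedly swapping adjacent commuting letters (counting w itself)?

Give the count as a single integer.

560

drop 0:b onto floor
drop 1:e onto floor
drop 2:c onto floor
drop 3:c onto {2:c}
drop 4:b onto {0:b}
drop 5:e onto {1:e}
drop 6:c onto {3:c}
drop 7:b onto {4:b}
ground layer = {0:b, 1:e, 2:c}
drop-orders for the pieces not yet dropped (sum over which currently-grounded one goes next):
  1 to go: {5} 1  {6} 1  {7} 1
  2 to go: {1,5} 1  {3,6} 1  {4,7} 1  {5,6} 2  {5,7} 2  {6,7} 2
  3 to go: {0,4,7} 1  {1,5,6} 3  {1,5,7} 3  {2,3,6} 1  {3,5,6} 3  {3,6,7} 3  {4,5,7} 3  {4,6,7} 3  {5,6,7} 6
  4 to go: {0,4,5,7} 4  {0,4,6,7} 4  {1,3,5,6} 6  {1,4,5,7} 6  {1,5,6,7} 12  {2,3,5,6} 4  {2,3,6,7} 4  {3,4,6,7} 6  {3,5,6,7} 12  {4,5,6,7} 12
  5 to go: {0,1,4,5,7} 10  {0,3,4,6,7} 10  {0,4,5,6,7} 20  {1,2,3,5,6} 10  {1,3,5,6,7} 30  {1,4,5,6,7} 30  {2,3,4,6,7} 10  {2,3,5,6,7} 20  {3,4,5,6,7} 30
  6 to go: {0,1,4,5,6,7} 60  {0,2,3,4,6,7} 20  {0,3,4,5,6,7} 60  {1,2,3,5,6,7} 60  {1,3,4,5,6,7} 90  {2,3,4,5,6,7} 60
  if 0:b drops first: 210 orders
  if 1:e drops first: 140 orders
  if 2:c drops first: 210 orders
heap linearizations: 560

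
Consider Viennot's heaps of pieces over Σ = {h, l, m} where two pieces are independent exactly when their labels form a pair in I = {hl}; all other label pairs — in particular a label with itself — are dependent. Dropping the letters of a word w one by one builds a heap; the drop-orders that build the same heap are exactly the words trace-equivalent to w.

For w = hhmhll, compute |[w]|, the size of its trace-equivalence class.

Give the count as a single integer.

3

0(h) covers ∅
1(h) covers 0:h
2(m) covers 1:h
3(h) covers 2:m
4(l) covers 2:m
5(l) covers 4:l
floor of heap: 0:h
completions by unplaced set U, small U first (add the entries for U minus each lowest piece of U):
  |U|=1: {3}:1  {5}:1
  |U|=2: {3,5}:2  {4,5}:1
  |U|=3: {3,4,5}:3
  |U|=4: {2,3,4,5}:3
  start at 0(h): 3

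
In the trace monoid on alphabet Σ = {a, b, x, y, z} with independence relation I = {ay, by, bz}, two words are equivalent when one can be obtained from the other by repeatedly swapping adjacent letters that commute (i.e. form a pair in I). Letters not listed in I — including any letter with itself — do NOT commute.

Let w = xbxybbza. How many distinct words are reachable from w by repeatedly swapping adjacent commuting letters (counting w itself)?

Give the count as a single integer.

6

#0=x has no predecessor
#1=b depends on [0:x]
#2=x depends on [1:b]
#3=y depends on [2:x]
#4=b depends on [2:x]
#5=b depends on [4:b]
#6=z depends on [3:y]
#7=a depends on [5:b, 6:z]
sources: [0:x]
N(rest) = Σ N(rest − s) over sources s of rest; N(one piece) = 1:
  size 1 → [7]=1
  size 2 → [5,7]=1  [6,7]=1
  size 3 → [3,6,7]=1  [4,5,7]=1  [5,6,7]=2
  size 4 → [3,5,6,7]=3  [4,5,6,7]=3
  size 5 → [3,4,5,6,7]=6
  size 6 → [2,3,4,5,6,7]=6
  first=0(x) contributes 6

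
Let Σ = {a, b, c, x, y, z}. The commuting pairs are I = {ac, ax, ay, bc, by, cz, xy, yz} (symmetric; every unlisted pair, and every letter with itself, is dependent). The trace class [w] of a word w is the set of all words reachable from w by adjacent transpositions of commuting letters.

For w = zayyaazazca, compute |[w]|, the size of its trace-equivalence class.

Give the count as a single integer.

piece 0:z — minimal
piece 1:a rests on {0:z}
piece 2:y — minimal
piece 3:y rests on {2:y}
piece 4:a rests on {1:a}
piece 5:a rests on {4:a}
piece 6:z rests on {5:a}
piece 7:a rests on {6:z}
piece 8:z rests on {7:a}
piece 9:c rests on {3:y}
piece 10:a rests on {8:z}
minimal pieces: {0:z, 2:y}
ways to finish when only these pieces remain (= sum over removing one remaining piece with nothing left below it):
  1 left: {9}→1  {10}→1
  2 left: {3,9}→1  {8,10}→1  {9,10}→2
  3 left: {2,3,9}→1  {3,9,10}→3  {7,8,10}→1  {8,9,10}→3
  4 left: {2,3,9,10}→4  {3,8,9,10}→6  {6,7,8,10}→1  {7,8,9,10}→4
  5 left: {2,3,8,9,10}→10  {3,7,8,9,10}→10  {5,6,7,8,10}→1  {6,7,8,9,10}→5
  6 left: {2,3,7,8,9,10}→20  {3,6,7,8,9,10}→15  {4,5,6,7,8,10}→1  {5,6,7,8,9,10}→6
  7 left: {1,4,5,6,7,8,10}→1  {2,3,6,7,8,9,10}→35  {3,5,6,7,8,9,10}→21  {4,5,6,7,8,9,10}→7
  8 left: {0,1,4,5,6,7,8,10}→1  {1,4,5,6,7,8,9,10}→8  {2,3,5,6,7,8,9,10}→56  {3,4,5,6,7,8,9,10}→28
  9 left: {0,1,4,5,6,7,8,9,10}→9  {1,3,4,5,6,7,8,9,10}→36  {2,3,4,5,6,7,8,9,10}→84
  placing 0:z first → 120 extensions
  placing 2:y first → 45 extensions
total linear extensions = 165

165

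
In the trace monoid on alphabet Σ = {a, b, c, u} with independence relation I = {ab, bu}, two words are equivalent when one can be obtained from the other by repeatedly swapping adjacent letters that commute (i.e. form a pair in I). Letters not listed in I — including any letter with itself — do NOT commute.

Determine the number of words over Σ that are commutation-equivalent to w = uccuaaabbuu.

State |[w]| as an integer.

0(u) covers ∅
1(c) covers 0:u
2(c) covers 1:c
3(u) covers 2:c
4(a) covers 3:u
5(a) covers 4:a
6(a) covers 5:a
7(b) covers 2:c
8(b) covers 7:b
9(u) covers 6:a
10(u) covers 9:u
floor of heap: 0:u
completions by unplaced set U, small U first (add the entries for U minus each lowest piece of U):
  |U|=1: {8}:1  {10}:1
  |U|=2: {7,8}:1  {8,10}:2  {9,10}:1
  |U|=3: {6,9,10}:1  {7,8,10}:3  {8,9,10}:3
  |U|=4: {5,6,9,10}:1  {6,8,9,10}:4  {7,8,9,10}:6
  |U|=5: {4,5,6,9,10}:1  {5,6,8,9,10}:5  {6,7,8,9,10}:10
  |U|=6: {3,4,5,6,9,10}:1  {4,5,6,8,9,10}:6  {5,6,7,8,9,10}:15
  |U|=7: {3,4,5,6,8,9,10}:7  {4,5,6,7,8,9,10}:21
  |U|=8: {3,4,5,6,7,8,9,10}:28
  |U|=9: {2,3,4,5,6,7,8,9,10}:28
  start at 0(u): 28

28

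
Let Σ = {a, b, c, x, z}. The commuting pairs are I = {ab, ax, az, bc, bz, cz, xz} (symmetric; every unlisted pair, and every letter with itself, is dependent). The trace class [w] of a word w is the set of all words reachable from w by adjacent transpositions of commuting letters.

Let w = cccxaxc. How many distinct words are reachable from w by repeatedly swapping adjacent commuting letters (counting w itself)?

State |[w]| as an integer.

piece 0:c — minimal
piece 1:c rests on {0:c}
piece 2:c rests on {1:c}
piece 3:x rests on {2:c}
piece 4:a rests on {2:c}
piece 5:x rests on {3:x}
piece 6:c rests on {4:a, 5:x}
minimal pieces: {0:c}
ways to finish when only these pieces remain (= sum over removing one remaining piece with nothing left below it):
  1 left: {6}→1
  2 left: {4,6}→1  {5,6}→1
  3 left: {3,5,6}→1  {4,5,6}→2
  4 left: {3,4,5,6}→3
  5 left: {2,3,4,5,6}→3
  placing 0:c first → 3 extensions

3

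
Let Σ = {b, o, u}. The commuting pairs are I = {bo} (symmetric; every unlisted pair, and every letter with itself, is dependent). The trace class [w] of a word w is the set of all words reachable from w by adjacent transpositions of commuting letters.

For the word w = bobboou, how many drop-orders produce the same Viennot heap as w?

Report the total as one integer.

20

piece 0:b — minimal
piece 1:o — minimal
piece 2:b rests on {0:b}
piece 3:b rests on {2:b}
piece 4:o rests on {1:o}
piece 5:o rests on {4:o}
piece 6:u rests on {3:b, 5:o}
minimal pieces: {0:b, 1:o}
ways to finish when only these pieces remain (= sum over removing one remaining piece with nothing left below it):
  1 left: {6}→1
  2 left: {3,6}→1  {5,6}→1
  3 left: {2,3,6}→1  {3,5,6}→2  {4,5,6}→1
  4 left: {0,2,3,6}→1  {1,4,5,6}→1  {2,3,5,6}→3  {3,4,5,6}→3
  5 left: {0,2,3,5,6}→4  {1,3,4,5,6}→4  {2,3,4,5,6}→6
  placing 0:b first → 10 extensions
  placing 1:o first → 10 extensions
total linear extensions = 20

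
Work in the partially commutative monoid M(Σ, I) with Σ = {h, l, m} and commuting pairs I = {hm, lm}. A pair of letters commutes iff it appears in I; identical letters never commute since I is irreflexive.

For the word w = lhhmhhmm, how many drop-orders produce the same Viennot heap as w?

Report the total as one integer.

56

piece 0:l — minimal
piece 1:h rests on {0:l}
piece 2:h rests on {1:h}
piece 3:m — minimal
piece 4:h rests on {2:h}
piece 5:h rests on {4:h}
piece 6:m rests on {3:m}
piece 7:m rests on {6:m}
minimal pieces: {0:l, 3:m}
ways to finish when only these pieces remain (= sum over removing one remaining piece with nothing left below it):
  1 left: {5}→1  {7}→1
  2 left: {4,5}→1  {5,7}→2  {6,7}→1
  3 left: {2,4,5}→1  {3,6,7}→1  {4,5,7}→3  {5,6,7}→3
  4 left: {1,2,4,5}→1  {2,4,5,7}→4  {3,5,6,7}→4  {4,5,6,7}→6
  5 left: {0,1,2,4,5}→1  {1,2,4,5,7}→5  {2,4,5,6,7}→10  {3,4,5,6,7}→10
  6 left: {0,1,2,4,5,7}→6  {1,2,4,5,6,7}→15  {2,3,4,5,6,7}→20
  placing 0:l first → 35 extensions
  placing 3:m first → 21 extensions
total linear extensions = 56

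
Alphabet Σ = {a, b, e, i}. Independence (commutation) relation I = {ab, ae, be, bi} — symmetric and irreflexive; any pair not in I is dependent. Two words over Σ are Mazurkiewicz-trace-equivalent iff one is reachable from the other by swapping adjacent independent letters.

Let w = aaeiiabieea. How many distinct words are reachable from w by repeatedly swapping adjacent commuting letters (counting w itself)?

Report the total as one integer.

99

piece 0:a — minimal
piece 1:a rests on {0:a}
piece 2:e — minimal
piece 3:i rests on {1:a, 2:e}
piece 4:i rests on {3:i}
piece 5:a rests on {4:i}
piece 6:b — minimal
piece 7:i rests on {5:a}
piece 8:e rests on {7:i}
piece 9:e rests on {8:e}
piece 10:a rests on {7:i}
minimal pieces: {0:a, 2:e, 6:b}
ways to finish when only these pieces remain (= sum over removing one remaining piece with nothing left below it):
  1 left: {6}→1  {9}→1  {10}→1
  2 left: {6,9}→2  {6,10}→2  {8,9}→1  {9,10}→2
  3 left: {6,8,9}→3  {6,9,10}→6  {8,9,10}→3
  4 left: {6,8,9,10}→12  {7,8,9,10}→3
  5 left: {5,7,8,9,10}→3  {6,7,8,9,10}→15
  6 left: {4,5,7,8,9,10}→3  {5,6,7,8,9,10}→18
  7 left: {3,4,5,7,8,9,10}→3  {4,5,6,7,8,9,10}→21
  8 left: {1,3,4,5,7,8,9,10}→3  {2,3,4,5,7,8,9,10}→3  {3,4,5,6,7,8,9,10}→24
  9 left: {0,1,3,4,5,7,8,9,10}→3  {1,2,3,4,5,7,8,9,10}→6  {1,3,4,5,6,7,8,9,10}→27  {2,3,4,5,6,7,8,9,10}→27
  placing 0:a first → 60 extensions
  placing 2:e first → 30 extensions
  placing 6:b first → 9 extensions
total linear extensions = 99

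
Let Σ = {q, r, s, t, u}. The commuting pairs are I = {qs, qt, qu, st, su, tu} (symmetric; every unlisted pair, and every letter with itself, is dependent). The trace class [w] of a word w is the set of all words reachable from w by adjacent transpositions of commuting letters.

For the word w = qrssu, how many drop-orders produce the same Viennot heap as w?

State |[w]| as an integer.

#0=q has no predecessor
#1=r depends on [0:q]
#2=s depends on [1:r]
#3=s depends on [2:s]
#4=u depends on [1:r]
sources: [0:q]
N(rest) = Σ N(rest − s) over sources s of rest; N(one piece) = 1:
  size 1 → [3]=1  [4]=1
  size 2 → [2,3]=1  [3,4]=2
  size 3 → [2,3,4]=3
  first=0(q) contributes 3

3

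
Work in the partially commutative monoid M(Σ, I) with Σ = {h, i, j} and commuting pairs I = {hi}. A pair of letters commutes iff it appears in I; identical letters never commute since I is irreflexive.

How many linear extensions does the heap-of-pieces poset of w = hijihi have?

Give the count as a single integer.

0(h) covers ∅
1(i) covers ∅
2(j) covers 0:h, 1:i
3(i) covers 2:j
4(h) covers 2:j
5(i) covers 3:i
floor of heap: 0:h, 1:i
completions by unplaced set U, small U first (add the entries for U minus each lowest piece of U):
  |U|=1: {4}:1  {5}:1
  |U|=2: {3,5}:1  {4,5}:2
  |U|=3: {3,4,5}:3
  |U|=4: {2,3,4,5}:3
  start at 0(h): 3
  start at 1(i): 3
sum over floor = 6

6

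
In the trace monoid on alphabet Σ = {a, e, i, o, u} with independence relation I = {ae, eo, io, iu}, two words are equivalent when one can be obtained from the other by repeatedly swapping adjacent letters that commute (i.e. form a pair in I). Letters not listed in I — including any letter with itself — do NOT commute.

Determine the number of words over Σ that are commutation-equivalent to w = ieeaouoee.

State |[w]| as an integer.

0(i) covers ∅
1(e) covers 0:i
2(e) covers 1:e
3(a) covers 0:i
4(o) covers 3:a
5(u) covers 2:e, 4:o
6(o) covers 5:u
7(e) covers 5:u
8(e) covers 7:e
floor of heap: 0:i
completions by unplaced set U, small U first (add the entries for U minus each lowest piece of U):
  |U|=1: {6}:1  {8}:1
  |U|=2: {6,8}:2  {7,8}:1
  |U|=3: {6,7,8}:3
  |U|=4: {5,6,7,8}:3
  |U|=5: {2,5,6,7,8}:3  {4,5,6,7,8}:3
  |U|=6: {1,2,5,6,7,8}:3  {2,4,5,6,7,8}:6  {3,4,5,6,7,8}:3
  |U|=7: {1,2,4,5,6,7,8}:9  {2,3,4,5,6,7,8}:9
  start at 0(i): 18

18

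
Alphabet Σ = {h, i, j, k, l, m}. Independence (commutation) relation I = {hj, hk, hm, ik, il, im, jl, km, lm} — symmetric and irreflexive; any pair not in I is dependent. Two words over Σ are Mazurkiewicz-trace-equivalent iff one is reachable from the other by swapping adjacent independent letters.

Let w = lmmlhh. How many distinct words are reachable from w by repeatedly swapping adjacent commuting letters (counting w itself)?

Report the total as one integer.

15

piece 0:l — minimal
piece 1:m — minimal
piece 2:m rests on {1:m}
piece 3:l rests on {0:l}
piece 4:h rests on {3:l}
piece 5:h rests on {4:h}
minimal pieces: {0:l, 1:m}
ways to finish when only these pieces remain (= sum over removing one remaining piece with nothing left below it):
  1 left: {2}→1  {5}→1
  2 left: {1,2}→1  {2,5}→2  {4,5}→1
  3 left: {1,2,5}→3  {2,4,5}→3  {3,4,5}→1
  4 left: {0,3,4,5}→1  {1,2,4,5}→6  {2,3,4,5}→4
  placing 0:l first → 10 extensions
  placing 1:m first → 5 extensions
total linear extensions = 15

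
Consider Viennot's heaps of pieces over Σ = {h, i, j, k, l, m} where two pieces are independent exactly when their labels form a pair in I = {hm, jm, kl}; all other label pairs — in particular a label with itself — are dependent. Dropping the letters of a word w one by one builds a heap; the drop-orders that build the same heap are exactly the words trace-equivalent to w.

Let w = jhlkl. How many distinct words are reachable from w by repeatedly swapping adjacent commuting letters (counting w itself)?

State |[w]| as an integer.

3

#0=j has no predecessor
#1=h depends on [0:j]
#2=l depends on [1:h]
#3=k depends on [1:h]
#4=l depends on [2:l]
sources: [0:j]
N(rest) = Σ N(rest − s) over sources s of rest; N(one piece) = 1:
  size 1 → [3]=1  [4]=1
  size 2 → [2,4]=1  [3,4]=2
  size 3 → [2,3,4]=3
  first=0(j) contributes 3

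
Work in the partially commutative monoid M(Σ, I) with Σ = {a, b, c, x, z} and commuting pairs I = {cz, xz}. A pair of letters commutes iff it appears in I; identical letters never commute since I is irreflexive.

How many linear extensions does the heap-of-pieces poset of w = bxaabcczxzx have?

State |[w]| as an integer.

15

piece 0:b — minimal
piece 1:x rests on {0:b}
piece 2:a rests on {1:x}
piece 3:a rests on {2:a}
piece 4:b rests on {3:a}
piece 5:c rests on {4:b}
piece 6:c rests on {5:c}
piece 7:z rests on {4:b}
piece 8:x rests on {6:c}
piece 9:z rests on {7:z}
piece 10:x rests on {8:x}
minimal pieces: {0:b}
ways to finish when only these pieces remain (= sum over removing one remaining piece with nothing left below it):
  1 left: {9}→1  {10}→1
  2 left: {7,9}→1  {8,10}→1  {9,10}→2
  3 left: {6,8,10}→1  {7,9,10}→3  {8,9,10}→3
  4 left: {5,6,8,10}→1  {6,8,9,10}→4  {7,8,9,10}→6
  5 left: {5,6,8,9,10}→5  {6,7,8,9,10}→10
  6 left: {5,6,7,8,9,10}→15
  7 left: {4,5,6,7,8,9,10}→15
  8 left: {3,4,5,6,7,8,9,10}→15
  9 left: {2,3,4,5,6,7,8,9,10}→15
  placing 0:b first → 15 extensions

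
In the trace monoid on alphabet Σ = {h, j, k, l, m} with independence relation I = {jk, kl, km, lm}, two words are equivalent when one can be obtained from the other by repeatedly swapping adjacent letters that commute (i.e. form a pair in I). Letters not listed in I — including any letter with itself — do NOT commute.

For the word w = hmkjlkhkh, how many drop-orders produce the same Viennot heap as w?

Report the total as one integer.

drop 0:h onto floor
drop 1:m onto {0:h}
drop 2:k onto {0:h}
drop 3:j onto {1:m}
drop 4:l onto {3:j}
drop 5:k onto {2:k}
drop 6:h onto {4:l, 5:k}
drop 7:k onto {6:h}
drop 8:h onto {7:k}
ground layer = {0:h}
drop-orders for the pieces not yet dropped (sum over which currently-grounded one goes next):
  1 to go: {8} 1
  2 to go: {7,8} 1
  3 to go: {6,7,8} 1
  4 to go: {4,6,7,8} 1  {5,6,7,8} 1
  5 to go: {2,5,6,7,8} 1  {3,4,6,7,8} 1  {4,5,6,7,8} 2
  6 to go: {1,3,4,6,7,8} 1  {2,4,5,6,7,8} 3  {3,4,5,6,7,8} 3
  7 to go: {1,3,4,5,6,7,8} 4  {2,3,4,5,6,7,8} 6
  if 0:h drops first: 10 orders

10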